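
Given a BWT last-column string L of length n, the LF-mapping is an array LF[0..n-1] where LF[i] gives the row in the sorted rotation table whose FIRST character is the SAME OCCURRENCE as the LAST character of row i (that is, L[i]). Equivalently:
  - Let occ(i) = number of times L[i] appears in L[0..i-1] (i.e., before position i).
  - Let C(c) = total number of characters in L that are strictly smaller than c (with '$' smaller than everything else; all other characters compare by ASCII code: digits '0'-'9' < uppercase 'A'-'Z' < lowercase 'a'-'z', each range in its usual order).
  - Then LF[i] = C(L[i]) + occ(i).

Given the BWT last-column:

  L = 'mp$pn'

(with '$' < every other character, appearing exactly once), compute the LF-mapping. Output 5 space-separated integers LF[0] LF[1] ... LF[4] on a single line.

Answer: 1 3 0 4 2

Derivation:
Char counts: '$':1, 'm':1, 'n':1, 'p':2
C (first-col start): C('$')=0, C('m')=1, C('n')=2, C('p')=3
L[0]='m': occ=0, LF[0]=C('m')+0=1+0=1
L[1]='p': occ=0, LF[1]=C('p')+0=3+0=3
L[2]='$': occ=0, LF[2]=C('$')+0=0+0=0
L[3]='p': occ=1, LF[3]=C('p')+1=3+1=4
L[4]='n': occ=0, LF[4]=C('n')+0=2+0=2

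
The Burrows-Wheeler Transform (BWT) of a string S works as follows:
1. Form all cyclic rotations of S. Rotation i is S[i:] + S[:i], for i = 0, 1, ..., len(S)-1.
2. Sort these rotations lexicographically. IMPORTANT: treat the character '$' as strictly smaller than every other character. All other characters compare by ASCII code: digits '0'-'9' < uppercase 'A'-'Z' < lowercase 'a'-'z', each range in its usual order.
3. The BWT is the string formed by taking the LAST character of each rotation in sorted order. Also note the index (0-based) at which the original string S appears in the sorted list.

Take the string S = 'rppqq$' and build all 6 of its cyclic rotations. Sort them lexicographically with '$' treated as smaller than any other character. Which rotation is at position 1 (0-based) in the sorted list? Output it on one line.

Answer: ppqq$r

Derivation:
All 6 rotations (rotation i = S[i:]+S[:i]):
  rot[0] = rppqq$
  rot[1] = ppqq$r
  rot[2] = pqq$rp
  rot[3] = qq$rpp
  rot[4] = q$rppq
  rot[5] = $rppqq
Sorted (with $ < everything):
  sorted[0] = $rppqq
  sorted[1] = ppqq$r
  sorted[2] = pqq$rp
  sorted[3] = q$rppq
  sorted[4] = qq$rpp
  sorted[5] = rppqq$
sorted[1] = ppqq$r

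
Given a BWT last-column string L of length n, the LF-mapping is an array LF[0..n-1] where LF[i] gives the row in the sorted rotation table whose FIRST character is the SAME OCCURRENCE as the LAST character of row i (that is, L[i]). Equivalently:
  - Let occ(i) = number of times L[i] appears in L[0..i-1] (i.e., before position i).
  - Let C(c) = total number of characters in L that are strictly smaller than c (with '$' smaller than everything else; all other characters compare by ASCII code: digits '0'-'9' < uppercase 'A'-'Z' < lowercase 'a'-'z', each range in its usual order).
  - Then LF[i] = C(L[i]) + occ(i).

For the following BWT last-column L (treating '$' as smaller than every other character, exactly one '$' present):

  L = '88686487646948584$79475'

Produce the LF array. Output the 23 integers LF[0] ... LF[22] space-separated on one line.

Answer: 15 16 8 17 9 1 18 12 10 2 11 21 3 19 6 20 4 0 13 22 5 14 7

Derivation:
Char counts: '$':1, '4':5, '5':2, '6':4, '7':3, '8':6, '9':2
C (first-col start): C('$')=0, C('4')=1, C('5')=6, C('6')=8, C('7')=12, C('8')=15, C('9')=21
L[0]='8': occ=0, LF[0]=C('8')+0=15+0=15
L[1]='8': occ=1, LF[1]=C('8')+1=15+1=16
L[2]='6': occ=0, LF[2]=C('6')+0=8+0=8
L[3]='8': occ=2, LF[3]=C('8')+2=15+2=17
L[4]='6': occ=1, LF[4]=C('6')+1=8+1=9
L[5]='4': occ=0, LF[5]=C('4')+0=1+0=1
L[6]='8': occ=3, LF[6]=C('8')+3=15+3=18
L[7]='7': occ=0, LF[7]=C('7')+0=12+0=12
L[8]='6': occ=2, LF[8]=C('6')+2=8+2=10
L[9]='4': occ=1, LF[9]=C('4')+1=1+1=2
L[10]='6': occ=3, LF[10]=C('6')+3=8+3=11
L[11]='9': occ=0, LF[11]=C('9')+0=21+0=21
L[12]='4': occ=2, LF[12]=C('4')+2=1+2=3
L[13]='8': occ=4, LF[13]=C('8')+4=15+4=19
L[14]='5': occ=0, LF[14]=C('5')+0=6+0=6
L[15]='8': occ=5, LF[15]=C('8')+5=15+5=20
L[16]='4': occ=3, LF[16]=C('4')+3=1+3=4
L[17]='$': occ=0, LF[17]=C('$')+0=0+0=0
L[18]='7': occ=1, LF[18]=C('7')+1=12+1=13
L[19]='9': occ=1, LF[19]=C('9')+1=21+1=22
L[20]='4': occ=4, LF[20]=C('4')+4=1+4=5
L[21]='7': occ=2, LF[21]=C('7')+2=12+2=14
L[22]='5': occ=1, LF[22]=C('5')+1=6+1=7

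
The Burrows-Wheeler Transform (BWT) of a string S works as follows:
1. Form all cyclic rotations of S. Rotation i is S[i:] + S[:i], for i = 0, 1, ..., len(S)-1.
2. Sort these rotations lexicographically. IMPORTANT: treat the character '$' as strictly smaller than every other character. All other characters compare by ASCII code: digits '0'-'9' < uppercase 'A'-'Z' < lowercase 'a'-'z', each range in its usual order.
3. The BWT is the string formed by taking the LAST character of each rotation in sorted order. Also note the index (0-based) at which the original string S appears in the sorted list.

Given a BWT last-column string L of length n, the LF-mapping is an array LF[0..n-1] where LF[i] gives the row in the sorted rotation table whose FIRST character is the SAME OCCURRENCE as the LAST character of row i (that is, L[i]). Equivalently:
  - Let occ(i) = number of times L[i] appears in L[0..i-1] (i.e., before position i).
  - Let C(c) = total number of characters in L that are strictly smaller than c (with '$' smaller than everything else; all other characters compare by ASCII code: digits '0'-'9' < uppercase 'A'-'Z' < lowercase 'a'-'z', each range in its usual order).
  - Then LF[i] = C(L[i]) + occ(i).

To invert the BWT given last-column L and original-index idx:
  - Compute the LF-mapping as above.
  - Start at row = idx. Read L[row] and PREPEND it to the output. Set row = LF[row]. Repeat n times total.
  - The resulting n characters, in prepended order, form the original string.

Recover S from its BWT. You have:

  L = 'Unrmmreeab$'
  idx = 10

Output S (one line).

Answer: remembranU$

Derivation:
LF mapping: 1 8 9 6 7 10 4 5 2 3 0
Walk LF starting at row 10, prepending L[row]:
  step 1: row=10, L[10]='$', prepend. Next row=LF[10]=0
  step 2: row=0, L[0]='U', prepend. Next row=LF[0]=1
  step 3: row=1, L[1]='n', prepend. Next row=LF[1]=8
  step 4: row=8, L[8]='a', prepend. Next row=LF[8]=2
  step 5: row=2, L[2]='r', prepend. Next row=LF[2]=9
  step 6: row=9, L[9]='b', prepend. Next row=LF[9]=3
  step 7: row=3, L[3]='m', prepend. Next row=LF[3]=6
  step 8: row=6, L[6]='e', prepend. Next row=LF[6]=4
  step 9: row=4, L[4]='m', prepend. Next row=LF[4]=7
  step 10: row=7, L[7]='e', prepend. Next row=LF[7]=5
  step 11: row=5, L[5]='r', prepend. Next row=LF[5]=10
Reversed output: remembranU$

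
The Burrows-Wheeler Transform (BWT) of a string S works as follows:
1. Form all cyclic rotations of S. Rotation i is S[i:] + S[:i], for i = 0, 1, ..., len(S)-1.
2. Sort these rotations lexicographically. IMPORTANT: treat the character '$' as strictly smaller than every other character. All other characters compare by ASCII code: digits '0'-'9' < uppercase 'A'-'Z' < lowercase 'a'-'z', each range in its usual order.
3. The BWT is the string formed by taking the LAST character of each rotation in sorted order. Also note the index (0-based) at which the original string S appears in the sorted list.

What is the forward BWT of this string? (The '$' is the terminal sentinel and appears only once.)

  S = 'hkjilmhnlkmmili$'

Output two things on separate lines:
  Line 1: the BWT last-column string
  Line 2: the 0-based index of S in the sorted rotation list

Answer: i$mlmjkhlinilmkh
1

Derivation:
All 16 rotations (rotation i = S[i:]+S[:i]):
  rot[0] = hkjilmhnlkmmili$
  rot[1] = kjilmhnlkmmili$h
  rot[2] = jilmhnlkmmili$hk
  rot[3] = ilmhnlkmmili$hkj
  rot[4] = lmhnlkmmili$hkji
  rot[5] = mhnlkmmili$hkjil
  rot[6] = hnlkmmili$hkjilm
  rot[7] = nlkmmili$hkjilmh
  rot[8] = lkmmili$hkjilmhn
  rot[9] = kmmili$hkjilmhnl
  rot[10] = mmili$hkjilmhnlk
  rot[11] = mili$hkjilmhnlkm
  rot[12] = ili$hkjilmhnlkmm
  rot[13] = li$hkjilmhnlkmmi
  rot[14] = i$hkjilmhnlkmmil
  rot[15] = $hkjilmhnlkmmili
Sorted (with $ < everything):
  sorted[0] = $hkjilmhnlkmmili  (last char: 'i')
  sorted[1] = hkjilmhnlkmmili$  (last char: '$')
  sorted[2] = hnlkmmili$hkjilm  (last char: 'm')
  sorted[3] = i$hkjilmhnlkmmil  (last char: 'l')
  sorted[4] = ili$hkjilmhnlkmm  (last char: 'm')
  sorted[5] = ilmhnlkmmili$hkj  (last char: 'j')
  sorted[6] = jilmhnlkmmili$hk  (last char: 'k')
  sorted[7] = kjilmhnlkmmili$h  (last char: 'h')
  sorted[8] = kmmili$hkjilmhnl  (last char: 'l')
  sorted[9] = li$hkjilmhnlkmmi  (last char: 'i')
  sorted[10] = lkmmili$hkjilmhn  (last char: 'n')
  sorted[11] = lmhnlkmmili$hkji  (last char: 'i')
  sorted[12] = mhnlkmmili$hkjil  (last char: 'l')
  sorted[13] = mili$hkjilmhnlkm  (last char: 'm')
  sorted[14] = mmili$hkjilmhnlk  (last char: 'k')
  sorted[15] = nlkmmili$hkjilmh  (last char: 'h')
Last column: i$mlmjkhlinilmkh
Original string S is at sorted index 1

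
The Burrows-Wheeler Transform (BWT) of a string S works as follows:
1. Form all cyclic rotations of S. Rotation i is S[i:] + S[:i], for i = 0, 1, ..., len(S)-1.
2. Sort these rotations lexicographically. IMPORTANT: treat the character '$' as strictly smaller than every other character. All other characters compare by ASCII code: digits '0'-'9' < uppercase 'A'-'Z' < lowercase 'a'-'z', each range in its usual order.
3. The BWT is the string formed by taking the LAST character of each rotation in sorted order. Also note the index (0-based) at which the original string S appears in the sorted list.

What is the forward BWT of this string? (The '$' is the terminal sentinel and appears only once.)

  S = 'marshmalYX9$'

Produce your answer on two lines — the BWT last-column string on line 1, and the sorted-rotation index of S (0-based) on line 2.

Answer: 9XYlmmsah$ar
9

Derivation:
All 12 rotations (rotation i = S[i:]+S[:i]):
  rot[0] = marshmalYX9$
  rot[1] = arshmalYX9$m
  rot[2] = rshmalYX9$ma
  rot[3] = shmalYX9$mar
  rot[4] = hmalYX9$mars
  rot[5] = malYX9$marsh
  rot[6] = alYX9$marshm
  rot[7] = lYX9$marshma
  rot[8] = YX9$marshmal
  rot[9] = X9$marshmalY
  rot[10] = 9$marshmalYX
  rot[11] = $marshmalYX9
Sorted (with $ < everything):
  sorted[0] = $marshmalYX9  (last char: '9')
  sorted[1] = 9$marshmalYX  (last char: 'X')
  sorted[2] = X9$marshmalY  (last char: 'Y')
  sorted[3] = YX9$marshmal  (last char: 'l')
  sorted[4] = alYX9$marshm  (last char: 'm')
  sorted[5] = arshmalYX9$m  (last char: 'm')
  sorted[6] = hmalYX9$mars  (last char: 's')
  sorted[7] = lYX9$marshma  (last char: 'a')
  sorted[8] = malYX9$marsh  (last char: 'h')
  sorted[9] = marshmalYX9$  (last char: '$')
  sorted[10] = rshmalYX9$ma  (last char: 'a')
  sorted[11] = shmalYX9$mar  (last char: 'r')
Last column: 9XYlmmsah$ar
Original string S is at sorted index 9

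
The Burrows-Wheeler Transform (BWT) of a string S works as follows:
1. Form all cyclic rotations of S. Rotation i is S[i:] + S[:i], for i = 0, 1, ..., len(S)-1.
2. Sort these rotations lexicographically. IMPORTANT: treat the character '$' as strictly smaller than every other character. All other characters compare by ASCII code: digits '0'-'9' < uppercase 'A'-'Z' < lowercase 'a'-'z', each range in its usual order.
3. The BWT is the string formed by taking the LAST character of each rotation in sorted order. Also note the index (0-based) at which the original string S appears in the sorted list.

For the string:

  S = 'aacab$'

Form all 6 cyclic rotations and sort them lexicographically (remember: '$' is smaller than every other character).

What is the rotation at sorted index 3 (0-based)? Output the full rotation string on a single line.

All 6 rotations (rotation i = S[i:]+S[:i]):
  rot[0] = aacab$
  rot[1] = acab$a
  rot[2] = cab$aa
  rot[3] = ab$aac
  rot[4] = b$aaca
  rot[5] = $aacab
Sorted (with $ < everything):
  sorted[0] = $aacab
  sorted[1] = aacab$
  sorted[2] = ab$aac
  sorted[3] = acab$a
  sorted[4] = b$aaca
  sorted[5] = cab$aa
sorted[3] = acab$a

Answer: acab$a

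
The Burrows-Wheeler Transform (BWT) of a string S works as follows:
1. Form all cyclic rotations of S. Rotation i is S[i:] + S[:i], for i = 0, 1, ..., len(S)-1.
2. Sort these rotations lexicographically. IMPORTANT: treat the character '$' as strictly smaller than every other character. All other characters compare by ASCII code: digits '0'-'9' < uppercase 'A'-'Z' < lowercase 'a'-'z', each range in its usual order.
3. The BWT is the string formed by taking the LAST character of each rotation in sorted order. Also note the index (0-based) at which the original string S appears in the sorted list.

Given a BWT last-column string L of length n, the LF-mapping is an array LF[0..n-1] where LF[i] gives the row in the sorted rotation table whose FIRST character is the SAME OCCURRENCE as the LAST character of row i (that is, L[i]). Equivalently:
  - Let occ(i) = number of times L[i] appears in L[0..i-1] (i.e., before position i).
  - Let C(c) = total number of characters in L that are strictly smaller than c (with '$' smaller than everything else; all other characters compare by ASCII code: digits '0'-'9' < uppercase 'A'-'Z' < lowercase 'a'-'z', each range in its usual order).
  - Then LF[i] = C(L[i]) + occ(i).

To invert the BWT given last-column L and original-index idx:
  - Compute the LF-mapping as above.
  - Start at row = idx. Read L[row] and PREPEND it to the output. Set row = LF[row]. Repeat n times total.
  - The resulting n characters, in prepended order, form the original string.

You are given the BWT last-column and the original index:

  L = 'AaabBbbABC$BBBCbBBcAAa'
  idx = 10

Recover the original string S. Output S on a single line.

LF mapping: 1 14 15 17 5 18 19 2 6 12 0 7 8 9 13 20 10 11 21 3 4 16
Walk LF starting at row 10, prepending L[row]:
  step 1: row=10, L[10]='$', prepend. Next row=LF[10]=0
  step 2: row=0, L[0]='A', prepend. Next row=LF[0]=1
  step 3: row=1, L[1]='a', prepend. Next row=LF[1]=14
  step 4: row=14, L[14]='C', prepend. Next row=LF[14]=13
  step 5: row=13, L[13]='B', prepend. Next row=LF[13]=9
  step 6: row=9, L[9]='C', prepend. Next row=LF[9]=12
  step 7: row=12, L[12]='B', prepend. Next row=LF[12]=8
  step 8: row=8, L[8]='B', prepend. Next row=LF[8]=6
  step 9: row=6, L[6]='b', prepend. Next row=LF[6]=19
  step 10: row=19, L[19]='A', prepend. Next row=LF[19]=3
  step 11: row=3, L[3]='b', prepend. Next row=LF[3]=17
  step 12: row=17, L[17]='B', prepend. Next row=LF[17]=11
  step 13: row=11, L[11]='B', prepend. Next row=LF[11]=7
  step 14: row=7, L[7]='A', prepend. Next row=LF[7]=2
  step 15: row=2, L[2]='a', prepend. Next row=LF[2]=15
  step 16: row=15, L[15]='b', prepend. Next row=LF[15]=20
  step 17: row=20, L[20]='A', prepend. Next row=LF[20]=4
  step 18: row=4, L[4]='B', prepend. Next row=LF[4]=5
  step 19: row=5, L[5]='b', prepend. Next row=LF[5]=18
  step 20: row=18, L[18]='c', prepend. Next row=LF[18]=21
  step 21: row=21, L[21]='a', prepend. Next row=LF[21]=16
  step 22: row=16, L[16]='B', prepend. Next row=LF[16]=10
Reversed output: BacbBAbaABBbAbBBCBCaA$

Answer: BacbBAbaABBbAbBBCBCaA$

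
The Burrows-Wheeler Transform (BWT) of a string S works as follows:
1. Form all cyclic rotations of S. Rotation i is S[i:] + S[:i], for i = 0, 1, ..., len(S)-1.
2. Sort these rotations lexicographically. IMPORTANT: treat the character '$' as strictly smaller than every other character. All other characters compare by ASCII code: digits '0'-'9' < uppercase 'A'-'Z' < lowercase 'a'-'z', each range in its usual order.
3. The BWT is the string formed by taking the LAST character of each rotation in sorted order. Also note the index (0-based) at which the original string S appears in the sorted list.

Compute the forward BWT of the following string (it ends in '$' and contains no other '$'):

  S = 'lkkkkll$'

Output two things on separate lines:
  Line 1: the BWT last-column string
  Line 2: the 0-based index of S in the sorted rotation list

Answer: llkkkl$k
6

Derivation:
All 8 rotations (rotation i = S[i:]+S[:i]):
  rot[0] = lkkkkll$
  rot[1] = kkkkll$l
  rot[2] = kkkll$lk
  rot[3] = kkll$lkk
  rot[4] = kll$lkkk
  rot[5] = ll$lkkkk
  rot[6] = l$lkkkkl
  rot[7] = $lkkkkll
Sorted (with $ < everything):
  sorted[0] = $lkkkkll  (last char: 'l')
  sorted[1] = kkkkll$l  (last char: 'l')
  sorted[2] = kkkll$lk  (last char: 'k')
  sorted[3] = kkll$lkk  (last char: 'k')
  sorted[4] = kll$lkkk  (last char: 'k')
  sorted[5] = l$lkkkkl  (last char: 'l')
  sorted[6] = lkkkkll$  (last char: '$')
  sorted[7] = ll$lkkkk  (last char: 'k')
Last column: llkkkl$k
Original string S is at sorted index 6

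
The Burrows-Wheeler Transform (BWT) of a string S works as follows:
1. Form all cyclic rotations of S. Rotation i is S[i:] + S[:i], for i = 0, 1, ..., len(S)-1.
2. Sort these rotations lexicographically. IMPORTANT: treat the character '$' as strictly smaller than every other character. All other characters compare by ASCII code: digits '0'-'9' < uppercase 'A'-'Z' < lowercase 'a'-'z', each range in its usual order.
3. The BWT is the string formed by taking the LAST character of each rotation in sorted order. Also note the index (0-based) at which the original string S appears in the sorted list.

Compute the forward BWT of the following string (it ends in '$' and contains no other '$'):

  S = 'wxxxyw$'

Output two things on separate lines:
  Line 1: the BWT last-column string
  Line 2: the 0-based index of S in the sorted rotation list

Answer: wy$wxxx
2

Derivation:
All 7 rotations (rotation i = S[i:]+S[:i]):
  rot[0] = wxxxyw$
  rot[1] = xxxyw$w
  rot[2] = xxyw$wx
  rot[3] = xyw$wxx
  rot[4] = yw$wxxx
  rot[5] = w$wxxxy
  rot[6] = $wxxxyw
Sorted (with $ < everything):
  sorted[0] = $wxxxyw  (last char: 'w')
  sorted[1] = w$wxxxy  (last char: 'y')
  sorted[2] = wxxxyw$  (last char: '$')
  sorted[3] = xxxyw$w  (last char: 'w')
  sorted[4] = xxyw$wx  (last char: 'x')
  sorted[5] = xyw$wxx  (last char: 'x')
  sorted[6] = yw$wxxx  (last char: 'x')
Last column: wy$wxxx
Original string S is at sorted index 2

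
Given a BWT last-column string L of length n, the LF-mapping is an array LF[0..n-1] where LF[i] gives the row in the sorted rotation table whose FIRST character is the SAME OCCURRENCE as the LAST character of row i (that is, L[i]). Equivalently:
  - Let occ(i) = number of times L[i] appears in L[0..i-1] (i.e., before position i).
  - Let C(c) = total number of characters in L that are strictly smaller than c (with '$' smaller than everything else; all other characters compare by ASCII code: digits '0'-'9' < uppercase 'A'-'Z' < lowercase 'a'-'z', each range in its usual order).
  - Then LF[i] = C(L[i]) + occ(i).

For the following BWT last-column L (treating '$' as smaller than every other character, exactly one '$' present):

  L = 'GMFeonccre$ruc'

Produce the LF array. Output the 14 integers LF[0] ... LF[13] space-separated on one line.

Answer: 2 3 1 7 10 9 4 5 11 8 0 12 13 6

Derivation:
Char counts: '$':1, 'F':1, 'G':1, 'M':1, 'c':3, 'e':2, 'n':1, 'o':1, 'r':2, 'u':1
C (first-col start): C('$')=0, C('F')=1, C('G')=2, C('M')=3, C('c')=4, C('e')=7, C('n')=9, C('o')=10, C('r')=11, C('u')=13
L[0]='G': occ=0, LF[0]=C('G')+0=2+0=2
L[1]='M': occ=0, LF[1]=C('M')+0=3+0=3
L[2]='F': occ=0, LF[2]=C('F')+0=1+0=1
L[3]='e': occ=0, LF[3]=C('e')+0=7+0=7
L[4]='o': occ=0, LF[4]=C('o')+0=10+0=10
L[5]='n': occ=0, LF[5]=C('n')+0=9+0=9
L[6]='c': occ=0, LF[6]=C('c')+0=4+0=4
L[7]='c': occ=1, LF[7]=C('c')+1=4+1=5
L[8]='r': occ=0, LF[8]=C('r')+0=11+0=11
L[9]='e': occ=1, LF[9]=C('e')+1=7+1=8
L[10]='$': occ=0, LF[10]=C('$')+0=0+0=0
L[11]='r': occ=1, LF[11]=C('r')+1=11+1=12
L[12]='u': occ=0, LF[12]=C('u')+0=13+0=13
L[13]='c': occ=2, LF[13]=C('c')+2=4+2=6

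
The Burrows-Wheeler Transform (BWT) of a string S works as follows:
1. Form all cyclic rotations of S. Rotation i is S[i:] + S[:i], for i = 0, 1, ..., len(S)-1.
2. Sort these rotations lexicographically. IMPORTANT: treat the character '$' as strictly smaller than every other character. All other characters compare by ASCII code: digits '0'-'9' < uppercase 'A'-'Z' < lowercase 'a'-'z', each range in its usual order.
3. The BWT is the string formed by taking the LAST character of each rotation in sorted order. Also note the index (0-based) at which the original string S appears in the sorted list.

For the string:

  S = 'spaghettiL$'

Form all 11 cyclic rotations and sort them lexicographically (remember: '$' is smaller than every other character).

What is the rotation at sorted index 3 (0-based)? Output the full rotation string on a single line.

Answer: ettiL$spagh

Derivation:
All 11 rotations (rotation i = S[i:]+S[:i]):
  rot[0] = spaghettiL$
  rot[1] = paghettiL$s
  rot[2] = aghettiL$sp
  rot[3] = ghettiL$spa
  rot[4] = hettiL$spag
  rot[5] = ettiL$spagh
  rot[6] = ttiL$spaghe
  rot[7] = tiL$spaghet
  rot[8] = iL$spaghett
  rot[9] = L$spaghetti
  rot[10] = $spaghettiL
Sorted (with $ < everything):
  sorted[0] = $spaghettiL
  sorted[1] = L$spaghetti
  sorted[2] = aghettiL$sp
  sorted[3] = ettiL$spagh
  sorted[4] = ghettiL$spa
  sorted[5] = hettiL$spag
  sorted[6] = iL$spaghett
  sorted[7] = paghettiL$s
  sorted[8] = spaghettiL$
  sorted[9] = tiL$spaghet
  sorted[10] = ttiL$spaghe
sorted[3] = ettiL$spagh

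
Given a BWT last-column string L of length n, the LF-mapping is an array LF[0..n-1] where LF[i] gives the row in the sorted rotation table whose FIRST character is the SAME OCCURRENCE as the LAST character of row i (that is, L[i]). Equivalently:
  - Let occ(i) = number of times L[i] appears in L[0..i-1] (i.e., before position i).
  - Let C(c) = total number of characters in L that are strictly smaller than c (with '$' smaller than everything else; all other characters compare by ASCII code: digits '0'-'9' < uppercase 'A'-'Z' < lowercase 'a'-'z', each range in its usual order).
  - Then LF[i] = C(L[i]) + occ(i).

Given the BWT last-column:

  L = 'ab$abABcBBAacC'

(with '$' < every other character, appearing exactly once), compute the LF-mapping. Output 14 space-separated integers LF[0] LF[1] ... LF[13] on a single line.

Char counts: '$':1, 'A':2, 'B':3, 'C':1, 'a':3, 'b':2, 'c':2
C (first-col start): C('$')=0, C('A')=1, C('B')=3, C('C')=6, C('a')=7, C('b')=10, C('c')=12
L[0]='a': occ=0, LF[0]=C('a')+0=7+0=7
L[1]='b': occ=0, LF[1]=C('b')+0=10+0=10
L[2]='$': occ=0, LF[2]=C('$')+0=0+0=0
L[3]='a': occ=1, LF[3]=C('a')+1=7+1=8
L[4]='b': occ=1, LF[4]=C('b')+1=10+1=11
L[5]='A': occ=0, LF[5]=C('A')+0=1+0=1
L[6]='B': occ=0, LF[6]=C('B')+0=3+0=3
L[7]='c': occ=0, LF[7]=C('c')+0=12+0=12
L[8]='B': occ=1, LF[8]=C('B')+1=3+1=4
L[9]='B': occ=2, LF[9]=C('B')+2=3+2=5
L[10]='A': occ=1, LF[10]=C('A')+1=1+1=2
L[11]='a': occ=2, LF[11]=C('a')+2=7+2=9
L[12]='c': occ=1, LF[12]=C('c')+1=12+1=13
L[13]='C': occ=0, LF[13]=C('C')+0=6+0=6

Answer: 7 10 0 8 11 1 3 12 4 5 2 9 13 6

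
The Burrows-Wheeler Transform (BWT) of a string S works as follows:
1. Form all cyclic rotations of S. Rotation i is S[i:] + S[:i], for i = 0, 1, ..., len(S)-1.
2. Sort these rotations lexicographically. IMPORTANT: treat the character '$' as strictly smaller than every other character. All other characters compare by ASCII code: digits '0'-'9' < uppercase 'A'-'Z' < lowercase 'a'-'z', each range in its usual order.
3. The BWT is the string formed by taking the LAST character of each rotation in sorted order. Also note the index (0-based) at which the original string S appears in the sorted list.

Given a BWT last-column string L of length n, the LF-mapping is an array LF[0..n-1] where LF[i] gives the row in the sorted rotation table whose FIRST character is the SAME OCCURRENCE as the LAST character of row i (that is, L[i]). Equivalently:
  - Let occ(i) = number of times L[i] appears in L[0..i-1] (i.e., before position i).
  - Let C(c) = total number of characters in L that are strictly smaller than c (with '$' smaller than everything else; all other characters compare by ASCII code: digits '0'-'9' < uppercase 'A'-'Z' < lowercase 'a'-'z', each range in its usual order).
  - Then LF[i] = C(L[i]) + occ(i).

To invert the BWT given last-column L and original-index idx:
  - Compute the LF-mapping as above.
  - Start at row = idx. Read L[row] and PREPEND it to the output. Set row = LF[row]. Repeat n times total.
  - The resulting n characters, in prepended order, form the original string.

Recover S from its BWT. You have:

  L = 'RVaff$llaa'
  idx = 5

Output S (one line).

LF mapping: 1 2 3 6 7 0 8 9 4 5
Walk LF starting at row 5, prepending L[row]:
  step 1: row=5, L[5]='$', prepend. Next row=LF[5]=0
  step 2: row=0, L[0]='R', prepend. Next row=LF[0]=1
  step 3: row=1, L[1]='V', prepend. Next row=LF[1]=2
  step 4: row=2, L[2]='a', prepend. Next row=LF[2]=3
  step 5: row=3, L[3]='f', prepend. Next row=LF[3]=6
  step 6: row=6, L[6]='l', prepend. Next row=LF[6]=8
  step 7: row=8, L[8]='a', prepend. Next row=LF[8]=4
  step 8: row=4, L[4]='f', prepend. Next row=LF[4]=7
  step 9: row=7, L[7]='l', prepend. Next row=LF[7]=9
  step 10: row=9, L[9]='a', prepend. Next row=LF[9]=5
Reversed output: alfalfaVR$

Answer: alfalfaVR$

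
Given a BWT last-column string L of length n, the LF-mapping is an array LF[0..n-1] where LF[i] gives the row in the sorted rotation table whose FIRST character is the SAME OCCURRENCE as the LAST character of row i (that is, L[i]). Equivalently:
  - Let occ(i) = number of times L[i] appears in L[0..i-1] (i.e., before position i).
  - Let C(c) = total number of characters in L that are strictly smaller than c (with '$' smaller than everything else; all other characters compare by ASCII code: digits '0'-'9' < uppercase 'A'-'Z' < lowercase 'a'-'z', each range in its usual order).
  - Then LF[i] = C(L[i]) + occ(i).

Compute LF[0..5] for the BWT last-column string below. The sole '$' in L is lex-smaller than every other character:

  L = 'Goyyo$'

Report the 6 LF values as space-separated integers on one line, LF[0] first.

Char counts: '$':1, 'G':1, 'o':2, 'y':2
C (first-col start): C('$')=0, C('G')=1, C('o')=2, C('y')=4
L[0]='G': occ=0, LF[0]=C('G')+0=1+0=1
L[1]='o': occ=0, LF[1]=C('o')+0=2+0=2
L[2]='y': occ=0, LF[2]=C('y')+0=4+0=4
L[3]='y': occ=1, LF[3]=C('y')+1=4+1=5
L[4]='o': occ=1, LF[4]=C('o')+1=2+1=3
L[5]='$': occ=0, LF[5]=C('$')+0=0+0=0

Answer: 1 2 4 5 3 0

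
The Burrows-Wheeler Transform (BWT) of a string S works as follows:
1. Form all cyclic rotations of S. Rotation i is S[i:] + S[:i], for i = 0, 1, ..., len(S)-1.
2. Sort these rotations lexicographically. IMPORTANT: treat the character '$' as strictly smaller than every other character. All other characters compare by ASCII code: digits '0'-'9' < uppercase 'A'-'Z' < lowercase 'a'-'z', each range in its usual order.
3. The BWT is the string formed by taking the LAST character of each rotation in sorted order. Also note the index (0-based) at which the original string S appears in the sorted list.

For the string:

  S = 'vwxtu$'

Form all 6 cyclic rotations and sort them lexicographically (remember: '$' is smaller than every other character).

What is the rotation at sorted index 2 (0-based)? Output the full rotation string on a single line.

All 6 rotations (rotation i = S[i:]+S[:i]):
  rot[0] = vwxtu$
  rot[1] = wxtu$v
  rot[2] = xtu$vw
  rot[3] = tu$vwx
  rot[4] = u$vwxt
  rot[5] = $vwxtu
Sorted (with $ < everything):
  sorted[0] = $vwxtu
  sorted[1] = tu$vwx
  sorted[2] = u$vwxt
  sorted[3] = vwxtu$
  sorted[4] = wxtu$v
  sorted[5] = xtu$vw
sorted[2] = u$vwxt

Answer: u$vwxt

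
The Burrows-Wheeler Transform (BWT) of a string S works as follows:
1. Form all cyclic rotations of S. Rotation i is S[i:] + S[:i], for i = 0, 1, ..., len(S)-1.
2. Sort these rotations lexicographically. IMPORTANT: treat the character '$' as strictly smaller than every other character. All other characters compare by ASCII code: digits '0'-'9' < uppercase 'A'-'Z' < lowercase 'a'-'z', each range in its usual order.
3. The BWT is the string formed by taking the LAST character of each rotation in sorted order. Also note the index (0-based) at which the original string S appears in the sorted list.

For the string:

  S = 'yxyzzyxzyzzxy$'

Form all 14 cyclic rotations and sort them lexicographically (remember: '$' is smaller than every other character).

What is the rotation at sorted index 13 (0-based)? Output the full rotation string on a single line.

All 14 rotations (rotation i = S[i:]+S[:i]):
  rot[0] = yxyzzyxzyzzxy$
  rot[1] = xyzzyxzyzzxy$y
  rot[2] = yzzyxzyzzxy$yx
  rot[3] = zzyxzyzzxy$yxy
  rot[4] = zyxzyzzxy$yxyz
  rot[5] = yxzyzzxy$yxyzz
  rot[6] = xzyzzxy$yxyzzy
  rot[7] = zyzzxy$yxyzzyx
  rot[8] = yzzxy$yxyzzyxz
  rot[9] = zzxy$yxyzzyxzy
  rot[10] = zxy$yxyzzyxzyz
  rot[11] = xy$yxyzzyxzyzz
  rot[12] = y$yxyzzyxzyzzx
  rot[13] = $yxyzzyxzyzzxy
Sorted (with $ < everything):
  sorted[0] = $yxyzzyxzyzzxy
  sorted[1] = xy$yxyzzyxzyzz
  sorted[2] = xyzzyxzyzzxy$y
  sorted[3] = xzyzzxy$yxyzzy
  sorted[4] = y$yxyzzyxzyzzx
  sorted[5] = yxyzzyxzyzzxy$
  sorted[6] = yxzyzzxy$yxyzz
  sorted[7] = yzzxy$yxyzzyxz
  sorted[8] = yzzyxzyzzxy$yx
  sorted[9] = zxy$yxyzzyxzyz
  sorted[10] = zyxzyzzxy$yxyz
  sorted[11] = zyzzxy$yxyzzyx
  sorted[12] = zzxy$yxyzzyxzy
  sorted[13] = zzyxzyzzxy$yxy
sorted[13] = zzyxzyzzxy$yxy

Answer: zzyxzyzzxy$yxy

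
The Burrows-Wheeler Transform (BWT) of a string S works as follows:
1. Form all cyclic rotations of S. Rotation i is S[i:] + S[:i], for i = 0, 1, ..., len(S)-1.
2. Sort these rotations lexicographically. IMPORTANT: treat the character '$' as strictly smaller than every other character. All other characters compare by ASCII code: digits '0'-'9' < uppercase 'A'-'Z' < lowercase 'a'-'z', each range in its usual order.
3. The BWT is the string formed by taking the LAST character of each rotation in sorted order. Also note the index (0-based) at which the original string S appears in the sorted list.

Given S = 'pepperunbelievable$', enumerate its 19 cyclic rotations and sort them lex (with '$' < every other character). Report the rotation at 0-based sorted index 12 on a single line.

Answer: nbelievable$pepperu

Derivation:
All 19 rotations (rotation i = S[i:]+S[:i]):
  rot[0] = pepperunbelievable$
  rot[1] = epperunbelievable$p
  rot[2] = pperunbelievable$pe
  rot[3] = perunbelievable$pep
  rot[4] = erunbelievable$pepp
  rot[5] = runbelievable$peppe
  rot[6] = unbelievable$pepper
  rot[7] = nbelievable$pepperu
  rot[8] = believable$pepperun
  rot[9] = elievable$pepperunb
  rot[10] = lievable$pepperunbe
  rot[11] = ievable$pepperunbel
  rot[12] = evable$pepperunbeli
  rot[13] = vable$pepperunbelie
  rot[14] = able$pepperunbeliev
  rot[15] = ble$pepperunbelieva
  rot[16] = le$pepperunbelievab
  rot[17] = e$pepperunbelievabl
  rot[18] = $pepperunbelievable
Sorted (with $ < everything):
  sorted[0] = $pepperunbelievable
  sorted[1] = able$pepperunbeliev
  sorted[2] = believable$pepperun
  sorted[3] = ble$pepperunbelieva
  sorted[4] = e$pepperunbelievabl
  sorted[5] = elievable$pepperunb
  sorted[6] = epperunbelievable$p
  sorted[7] = erunbelievable$pepp
  sorted[8] = evable$pepperunbeli
  sorted[9] = ievable$pepperunbel
  sorted[10] = le$pepperunbelievab
  sorted[11] = lievable$pepperunbe
  sorted[12] = nbelievable$pepperu
  sorted[13] = pepperunbelievable$
  sorted[14] = perunbelievable$pep
  sorted[15] = pperunbelievable$pe
  sorted[16] = runbelievable$peppe
  sorted[17] = unbelievable$pepper
  sorted[18] = vable$pepperunbelie
sorted[12] = nbelievable$pepperu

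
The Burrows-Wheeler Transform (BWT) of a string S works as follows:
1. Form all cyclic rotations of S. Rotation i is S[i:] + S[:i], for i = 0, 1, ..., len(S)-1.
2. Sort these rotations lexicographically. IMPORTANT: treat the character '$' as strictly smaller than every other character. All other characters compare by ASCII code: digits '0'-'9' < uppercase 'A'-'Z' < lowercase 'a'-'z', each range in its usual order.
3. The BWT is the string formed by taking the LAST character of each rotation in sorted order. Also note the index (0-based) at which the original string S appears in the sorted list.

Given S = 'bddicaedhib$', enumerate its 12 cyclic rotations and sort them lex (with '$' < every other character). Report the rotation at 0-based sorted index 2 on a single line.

Answer: b$bddicaedhi

Derivation:
All 12 rotations (rotation i = S[i:]+S[:i]):
  rot[0] = bddicaedhib$
  rot[1] = ddicaedhib$b
  rot[2] = dicaedhib$bd
  rot[3] = icaedhib$bdd
  rot[4] = caedhib$bddi
  rot[5] = aedhib$bddic
  rot[6] = edhib$bddica
  rot[7] = dhib$bddicae
  rot[8] = hib$bddicaed
  rot[9] = ib$bddicaedh
  rot[10] = b$bddicaedhi
  rot[11] = $bddicaedhib
Sorted (with $ < everything):
  sorted[0] = $bddicaedhib
  sorted[1] = aedhib$bddic
  sorted[2] = b$bddicaedhi
  sorted[3] = bddicaedhib$
  sorted[4] = caedhib$bddi
  sorted[5] = ddicaedhib$b
  sorted[6] = dhib$bddicae
  sorted[7] = dicaedhib$bd
  sorted[8] = edhib$bddica
  sorted[9] = hib$bddicaed
  sorted[10] = ib$bddicaedh
  sorted[11] = icaedhib$bdd
sorted[2] = b$bddicaedhi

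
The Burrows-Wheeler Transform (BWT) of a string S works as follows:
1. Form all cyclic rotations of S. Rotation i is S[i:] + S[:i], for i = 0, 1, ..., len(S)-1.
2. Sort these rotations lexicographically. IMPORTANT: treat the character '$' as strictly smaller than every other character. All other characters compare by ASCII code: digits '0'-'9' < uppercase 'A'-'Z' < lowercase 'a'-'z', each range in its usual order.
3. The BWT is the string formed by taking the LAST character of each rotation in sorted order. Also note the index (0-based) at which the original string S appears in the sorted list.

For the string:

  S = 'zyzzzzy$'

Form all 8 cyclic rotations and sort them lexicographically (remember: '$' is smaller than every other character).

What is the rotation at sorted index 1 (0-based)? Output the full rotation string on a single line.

Answer: y$zyzzzz

Derivation:
All 8 rotations (rotation i = S[i:]+S[:i]):
  rot[0] = zyzzzzy$
  rot[1] = yzzzzy$z
  rot[2] = zzzzy$zy
  rot[3] = zzzy$zyz
  rot[4] = zzy$zyzz
  rot[5] = zy$zyzzz
  rot[6] = y$zyzzzz
  rot[7] = $zyzzzzy
Sorted (with $ < everything):
  sorted[0] = $zyzzzzy
  sorted[1] = y$zyzzzz
  sorted[2] = yzzzzy$z
  sorted[3] = zy$zyzzz
  sorted[4] = zyzzzzy$
  sorted[5] = zzy$zyzz
  sorted[6] = zzzy$zyz
  sorted[7] = zzzzy$zy
sorted[1] = y$zyzzzz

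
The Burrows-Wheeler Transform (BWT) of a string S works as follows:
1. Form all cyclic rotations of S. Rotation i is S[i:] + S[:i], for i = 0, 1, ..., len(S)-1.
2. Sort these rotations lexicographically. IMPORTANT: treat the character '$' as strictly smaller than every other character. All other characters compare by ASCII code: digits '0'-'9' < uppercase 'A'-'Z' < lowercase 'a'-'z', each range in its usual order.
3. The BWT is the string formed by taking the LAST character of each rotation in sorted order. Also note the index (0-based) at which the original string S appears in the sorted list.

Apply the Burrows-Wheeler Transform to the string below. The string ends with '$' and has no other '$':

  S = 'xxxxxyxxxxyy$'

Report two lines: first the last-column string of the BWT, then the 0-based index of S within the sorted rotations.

Answer: y$xyxxxxxxyxx
1

Derivation:
All 13 rotations (rotation i = S[i:]+S[:i]):
  rot[0] = xxxxxyxxxxyy$
  rot[1] = xxxxyxxxxyy$x
  rot[2] = xxxyxxxxyy$xx
  rot[3] = xxyxxxxyy$xxx
  rot[4] = xyxxxxyy$xxxx
  rot[5] = yxxxxyy$xxxxx
  rot[6] = xxxxyy$xxxxxy
  rot[7] = xxxyy$xxxxxyx
  rot[8] = xxyy$xxxxxyxx
  rot[9] = xyy$xxxxxyxxx
  rot[10] = yy$xxxxxyxxxx
  rot[11] = y$xxxxxyxxxxy
  rot[12] = $xxxxxyxxxxyy
Sorted (with $ < everything):
  sorted[0] = $xxxxxyxxxxyy  (last char: 'y')
  sorted[1] = xxxxxyxxxxyy$  (last char: '$')
  sorted[2] = xxxxyxxxxyy$x  (last char: 'x')
  sorted[3] = xxxxyy$xxxxxy  (last char: 'y')
  sorted[4] = xxxyxxxxyy$xx  (last char: 'x')
  sorted[5] = xxxyy$xxxxxyx  (last char: 'x')
  sorted[6] = xxyxxxxyy$xxx  (last char: 'x')
  sorted[7] = xxyy$xxxxxyxx  (last char: 'x')
  sorted[8] = xyxxxxyy$xxxx  (last char: 'x')
  sorted[9] = xyy$xxxxxyxxx  (last char: 'x')
  sorted[10] = y$xxxxxyxxxxy  (last char: 'y')
  sorted[11] = yxxxxyy$xxxxx  (last char: 'x')
  sorted[12] = yy$xxxxxyxxxx  (last char: 'x')
Last column: y$xyxxxxxxyxx
Original string S is at sorted index 1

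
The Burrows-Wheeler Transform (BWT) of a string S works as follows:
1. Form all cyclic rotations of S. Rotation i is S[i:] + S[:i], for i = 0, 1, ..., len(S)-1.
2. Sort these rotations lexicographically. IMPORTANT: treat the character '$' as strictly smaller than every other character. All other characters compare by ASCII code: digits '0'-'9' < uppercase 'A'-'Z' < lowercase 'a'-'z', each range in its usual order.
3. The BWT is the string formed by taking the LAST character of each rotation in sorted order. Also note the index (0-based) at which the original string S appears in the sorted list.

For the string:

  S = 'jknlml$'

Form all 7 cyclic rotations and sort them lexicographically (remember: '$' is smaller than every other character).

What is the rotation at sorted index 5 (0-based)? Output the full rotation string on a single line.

All 7 rotations (rotation i = S[i:]+S[:i]):
  rot[0] = jknlml$
  rot[1] = knlml$j
  rot[2] = nlml$jk
  rot[3] = lml$jkn
  rot[4] = ml$jknl
  rot[5] = l$jknlm
  rot[6] = $jknlml
Sorted (with $ < everything):
  sorted[0] = $jknlml
  sorted[1] = jknlml$
  sorted[2] = knlml$j
  sorted[3] = l$jknlm
  sorted[4] = lml$jkn
  sorted[5] = ml$jknl
  sorted[6] = nlml$jk
sorted[5] = ml$jknl

Answer: ml$jknl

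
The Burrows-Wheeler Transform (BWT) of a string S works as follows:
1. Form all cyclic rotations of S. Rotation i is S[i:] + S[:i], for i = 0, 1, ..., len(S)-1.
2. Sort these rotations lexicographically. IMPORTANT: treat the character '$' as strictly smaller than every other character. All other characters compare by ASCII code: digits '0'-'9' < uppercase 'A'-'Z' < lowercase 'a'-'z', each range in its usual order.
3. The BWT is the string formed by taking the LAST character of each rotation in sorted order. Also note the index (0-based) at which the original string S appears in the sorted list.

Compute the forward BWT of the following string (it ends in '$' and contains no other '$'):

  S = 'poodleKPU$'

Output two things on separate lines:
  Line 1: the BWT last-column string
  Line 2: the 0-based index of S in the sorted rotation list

Answer: UeKPoldop$
9

Derivation:
All 10 rotations (rotation i = S[i:]+S[:i]):
  rot[0] = poodleKPU$
  rot[1] = oodleKPU$p
  rot[2] = odleKPU$po
  rot[3] = dleKPU$poo
  rot[4] = leKPU$pood
  rot[5] = eKPU$poodl
  rot[6] = KPU$poodle
  rot[7] = PU$poodleK
  rot[8] = U$poodleKP
  rot[9] = $poodleKPU
Sorted (with $ < everything):
  sorted[0] = $poodleKPU  (last char: 'U')
  sorted[1] = KPU$poodle  (last char: 'e')
  sorted[2] = PU$poodleK  (last char: 'K')
  sorted[3] = U$poodleKP  (last char: 'P')
  sorted[4] = dleKPU$poo  (last char: 'o')
  sorted[5] = eKPU$poodl  (last char: 'l')
  sorted[6] = leKPU$pood  (last char: 'd')
  sorted[7] = odleKPU$po  (last char: 'o')
  sorted[8] = oodleKPU$p  (last char: 'p')
  sorted[9] = poodleKPU$  (last char: '$')
Last column: UeKPoldop$
Original string S is at sorted index 9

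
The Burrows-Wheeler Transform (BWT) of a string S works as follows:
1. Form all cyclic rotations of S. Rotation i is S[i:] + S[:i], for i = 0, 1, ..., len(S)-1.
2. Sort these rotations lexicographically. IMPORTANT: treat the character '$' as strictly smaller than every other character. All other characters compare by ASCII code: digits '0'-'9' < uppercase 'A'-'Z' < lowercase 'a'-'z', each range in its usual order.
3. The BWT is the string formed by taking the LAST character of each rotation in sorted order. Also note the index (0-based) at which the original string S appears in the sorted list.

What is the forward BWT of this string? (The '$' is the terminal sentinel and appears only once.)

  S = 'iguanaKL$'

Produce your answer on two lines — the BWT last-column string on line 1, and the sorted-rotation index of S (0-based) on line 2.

All 9 rotations (rotation i = S[i:]+S[:i]):
  rot[0] = iguanaKL$
  rot[1] = guanaKL$i
  rot[2] = uanaKL$ig
  rot[3] = anaKL$igu
  rot[4] = naKL$igua
  rot[5] = aKL$iguan
  rot[6] = KL$iguana
  rot[7] = L$iguanaK
  rot[8] = $iguanaKL
Sorted (with $ < everything):
  sorted[0] = $iguanaKL  (last char: 'L')
  sorted[1] = KL$iguana  (last char: 'a')
  sorted[2] = L$iguanaK  (last char: 'K')
  sorted[3] = aKL$iguan  (last char: 'n')
  sorted[4] = anaKL$igu  (last char: 'u')
  sorted[5] = guanaKL$i  (last char: 'i')
  sorted[6] = iguanaKL$  (last char: '$')
  sorted[7] = naKL$igua  (last char: 'a')
  sorted[8] = uanaKL$ig  (last char: 'g')
Last column: LaKnui$ag
Original string S is at sorted index 6

Answer: LaKnui$ag
6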